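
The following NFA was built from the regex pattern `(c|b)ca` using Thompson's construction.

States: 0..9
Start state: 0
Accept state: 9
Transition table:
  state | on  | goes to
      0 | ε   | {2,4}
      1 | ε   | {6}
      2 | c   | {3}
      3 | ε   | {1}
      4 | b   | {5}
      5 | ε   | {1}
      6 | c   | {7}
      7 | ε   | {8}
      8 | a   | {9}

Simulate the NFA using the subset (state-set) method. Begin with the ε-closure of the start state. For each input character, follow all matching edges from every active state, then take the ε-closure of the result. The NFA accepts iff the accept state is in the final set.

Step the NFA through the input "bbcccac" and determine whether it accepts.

initial (ε-close {0}): {0,2,4}
'b' @ 1: {1,5,6}
'b' @ 2: {}  — dead — no transitions
rest 'cccac' ignored (set empty)
final: {}; accept 9 not in set

Answer: REJECT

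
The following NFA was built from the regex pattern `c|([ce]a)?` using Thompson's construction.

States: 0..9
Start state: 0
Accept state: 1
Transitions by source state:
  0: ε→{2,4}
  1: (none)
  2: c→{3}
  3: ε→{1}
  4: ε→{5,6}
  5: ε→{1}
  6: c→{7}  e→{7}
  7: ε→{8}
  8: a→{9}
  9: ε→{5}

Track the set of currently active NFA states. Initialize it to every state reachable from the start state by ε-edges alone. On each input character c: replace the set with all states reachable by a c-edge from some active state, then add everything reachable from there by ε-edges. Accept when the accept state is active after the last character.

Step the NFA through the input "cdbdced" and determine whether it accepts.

S₀ = ε-closure({0}) = {0,1,2,4,5,6}
'c' @ 1: {1,3,7,8}  [accepting]
'd' @ 2: {}  — no active states
rest 'bdced' ignored (set empty)
end set {} — state 1 not in

Answer: REJECT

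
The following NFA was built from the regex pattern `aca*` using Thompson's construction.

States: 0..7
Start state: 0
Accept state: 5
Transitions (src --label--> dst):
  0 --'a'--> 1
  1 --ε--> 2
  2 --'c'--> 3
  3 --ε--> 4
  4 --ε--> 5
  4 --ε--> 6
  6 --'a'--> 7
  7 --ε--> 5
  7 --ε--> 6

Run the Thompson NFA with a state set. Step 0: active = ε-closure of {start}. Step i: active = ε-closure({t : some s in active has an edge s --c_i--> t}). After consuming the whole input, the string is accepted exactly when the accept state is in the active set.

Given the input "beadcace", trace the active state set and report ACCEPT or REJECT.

Answer: REJECT

Trace:
start: ε-closure({0}) = {0}
'b' @ 1: {}  — no active states
rest 'eadcace' ignored (set empty)
final: {}; accept 5 not in set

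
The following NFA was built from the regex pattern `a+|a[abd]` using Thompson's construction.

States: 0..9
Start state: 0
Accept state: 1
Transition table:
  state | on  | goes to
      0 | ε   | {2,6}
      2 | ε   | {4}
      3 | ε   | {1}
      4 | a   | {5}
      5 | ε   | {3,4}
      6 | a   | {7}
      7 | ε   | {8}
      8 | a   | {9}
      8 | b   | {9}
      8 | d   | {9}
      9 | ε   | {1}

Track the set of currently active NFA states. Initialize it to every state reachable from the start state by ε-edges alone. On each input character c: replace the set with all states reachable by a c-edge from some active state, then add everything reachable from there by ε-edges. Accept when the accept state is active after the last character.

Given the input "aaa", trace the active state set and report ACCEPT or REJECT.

S₀ = ε-closure({0}) = {0,2,4,6}
'a' @ 1: {1,3,4,5,7,8}  [accepting]
'a' @ 2: {1,3,4,5,9}  [accepting]
'a' @ 3: {1,3,4,5}  [accepting]
final: {1,3,4,5}; accept 1 in set

Answer: ACCEPT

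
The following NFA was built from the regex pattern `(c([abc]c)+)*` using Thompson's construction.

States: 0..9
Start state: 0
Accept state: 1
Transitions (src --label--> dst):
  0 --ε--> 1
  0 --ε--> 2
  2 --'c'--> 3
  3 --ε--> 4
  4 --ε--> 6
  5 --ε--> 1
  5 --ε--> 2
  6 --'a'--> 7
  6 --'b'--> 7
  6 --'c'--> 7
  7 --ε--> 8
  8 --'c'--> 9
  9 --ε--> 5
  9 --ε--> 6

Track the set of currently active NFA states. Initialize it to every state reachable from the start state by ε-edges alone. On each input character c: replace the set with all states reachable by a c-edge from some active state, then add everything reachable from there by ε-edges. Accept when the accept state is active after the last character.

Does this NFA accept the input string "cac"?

S₀ = ε-closure({0}) = {0,1,2}
'c' @ 1: {3,4,6}
'a' @ 2: {7,8}
'c' @ 3: {1,2,5,6,9}  [accepting]
final: {1,2,5,6,9}; accept 1 in set

Answer: ACCEPT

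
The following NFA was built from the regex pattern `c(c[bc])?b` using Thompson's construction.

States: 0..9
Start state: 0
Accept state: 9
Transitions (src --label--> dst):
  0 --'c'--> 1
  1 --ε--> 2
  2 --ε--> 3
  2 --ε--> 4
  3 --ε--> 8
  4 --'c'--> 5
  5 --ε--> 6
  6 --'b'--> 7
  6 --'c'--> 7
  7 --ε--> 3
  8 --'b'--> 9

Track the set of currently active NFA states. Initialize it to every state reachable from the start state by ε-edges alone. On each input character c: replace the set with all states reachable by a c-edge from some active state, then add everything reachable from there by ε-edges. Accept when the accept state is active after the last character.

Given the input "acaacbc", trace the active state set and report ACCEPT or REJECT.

Answer: REJECT

Trace:
start: ε-closure({0}) = {0}
'a' @ 1: {}  — no active states
rest 'caacbc' ignored (set empty)
end set {} — state 9 not in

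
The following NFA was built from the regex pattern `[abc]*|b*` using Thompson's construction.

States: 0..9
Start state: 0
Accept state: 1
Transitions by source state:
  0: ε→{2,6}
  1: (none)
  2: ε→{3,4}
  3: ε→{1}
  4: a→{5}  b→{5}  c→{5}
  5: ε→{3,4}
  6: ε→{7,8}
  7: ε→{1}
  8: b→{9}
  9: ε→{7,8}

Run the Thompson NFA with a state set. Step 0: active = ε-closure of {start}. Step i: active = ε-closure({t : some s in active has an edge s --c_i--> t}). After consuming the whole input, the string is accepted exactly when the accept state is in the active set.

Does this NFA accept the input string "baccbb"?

Answer: ACCEPT

Steps:
start: ε-closure({0}) = {0,1,2,3,4,6,7,8}
'b' @ 1: {1,3,4,5,7,8,9}  ✓accept
'a' @ 2: {1,3,4,5}  ✓accept
'c' @ 3: {1,3,4,5}  ✓accept
'c' @ 4: {1,3,4,5}  ✓accept
'b' @ 5: {1,3,4,5}  ✓accept
'b' @ 6: {1,3,4,5}  ✓accept
after full input: {1,3,4,5}  (accept=1 in)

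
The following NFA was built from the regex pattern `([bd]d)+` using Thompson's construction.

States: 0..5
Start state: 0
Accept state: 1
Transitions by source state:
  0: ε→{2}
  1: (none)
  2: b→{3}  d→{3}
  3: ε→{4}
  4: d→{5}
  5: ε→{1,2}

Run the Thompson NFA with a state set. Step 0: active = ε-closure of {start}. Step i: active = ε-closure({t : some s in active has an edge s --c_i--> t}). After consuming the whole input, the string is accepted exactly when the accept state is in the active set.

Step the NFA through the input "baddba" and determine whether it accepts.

Answer: REJECT

Derivation:
initial (ε-close {0}): {0,2}
'b' @ 1: {3,4}
'a' @ 2: {}  — dead — no transitions
rest 'ddba' ignored (set empty)
final: {}; accept 1 not in set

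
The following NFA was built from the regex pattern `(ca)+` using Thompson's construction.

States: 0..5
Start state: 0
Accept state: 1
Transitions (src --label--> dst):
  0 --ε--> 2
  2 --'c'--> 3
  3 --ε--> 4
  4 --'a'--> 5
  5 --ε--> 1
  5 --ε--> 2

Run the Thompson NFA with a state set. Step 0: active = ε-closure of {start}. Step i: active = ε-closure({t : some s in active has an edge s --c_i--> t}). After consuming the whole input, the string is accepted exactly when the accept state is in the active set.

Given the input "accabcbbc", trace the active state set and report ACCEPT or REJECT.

Answer: REJECT

Steps:
initial (ε-close {0}): {0,2}
'a' @ 1: {}  — state set empty
rest 'ccabcbbc' ignored (set empty)
after full input: {}  (accept=1 not in)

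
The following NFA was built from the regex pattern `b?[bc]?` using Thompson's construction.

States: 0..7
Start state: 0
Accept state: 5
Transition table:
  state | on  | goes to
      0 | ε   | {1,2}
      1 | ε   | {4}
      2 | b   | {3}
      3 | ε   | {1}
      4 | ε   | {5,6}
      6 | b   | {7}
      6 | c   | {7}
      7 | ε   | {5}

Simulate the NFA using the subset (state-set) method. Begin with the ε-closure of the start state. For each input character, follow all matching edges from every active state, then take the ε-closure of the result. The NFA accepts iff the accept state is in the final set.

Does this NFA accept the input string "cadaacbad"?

Answer: REJECT

Trace:
initial (ε-close {0}): {0,1,2,4,5,6}
'c' @ 1: {5,7}  [accepting]
'a' @ 2: {}  — dead — no transitions
rest 'daacbad' ignored (set empty)
final: {}; accept 5 not in set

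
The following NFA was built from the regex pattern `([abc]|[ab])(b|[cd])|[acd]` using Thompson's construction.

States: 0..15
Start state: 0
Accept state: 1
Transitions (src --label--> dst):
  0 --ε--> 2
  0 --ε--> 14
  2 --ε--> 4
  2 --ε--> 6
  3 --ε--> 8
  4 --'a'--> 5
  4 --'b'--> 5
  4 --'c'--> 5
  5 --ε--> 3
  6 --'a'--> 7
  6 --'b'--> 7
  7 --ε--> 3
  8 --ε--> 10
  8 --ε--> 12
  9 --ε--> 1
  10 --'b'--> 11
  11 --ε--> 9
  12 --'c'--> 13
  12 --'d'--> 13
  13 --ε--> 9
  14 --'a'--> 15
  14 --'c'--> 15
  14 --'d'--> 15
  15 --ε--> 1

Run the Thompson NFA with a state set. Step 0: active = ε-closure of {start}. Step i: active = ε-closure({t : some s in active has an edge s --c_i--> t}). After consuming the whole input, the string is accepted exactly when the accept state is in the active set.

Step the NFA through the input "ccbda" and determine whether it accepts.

Answer: REJECT

Derivation:
initial (ε-close {0}): {0,2,4,6,14}
'c' @ 1: {1,3,5,8,10,12,15}  ✓accept
'c' @ 2: {1,9,13}  ✓accept
'b' @ 3: {}  — state set empty
rest 'da' ignored (set empty)
end set {} — state 1 not in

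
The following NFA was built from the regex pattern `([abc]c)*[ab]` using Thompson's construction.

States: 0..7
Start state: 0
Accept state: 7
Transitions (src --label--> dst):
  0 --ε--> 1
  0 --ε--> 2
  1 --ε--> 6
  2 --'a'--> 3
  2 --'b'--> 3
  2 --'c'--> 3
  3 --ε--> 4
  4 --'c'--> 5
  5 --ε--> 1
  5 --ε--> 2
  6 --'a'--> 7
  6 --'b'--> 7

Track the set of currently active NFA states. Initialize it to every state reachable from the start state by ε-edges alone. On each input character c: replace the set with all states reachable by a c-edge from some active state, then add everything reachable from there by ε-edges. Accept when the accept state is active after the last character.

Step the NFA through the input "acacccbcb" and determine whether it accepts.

start: ε-closure({0}) = {0,1,2,6}
'a' @ 1: {3,4,7}  [accepting]
'c' @ 2: {1,2,5,6}
'a' @ 3: {3,4,7}  [accepting]
'c' @ 4: {1,2,5,6}
'c' @ 5: {3,4}
'c' @ 6: {1,2,5,6}
'b' @ 7: {3,4,7}  [accepting]
'c' @ 8: {1,2,5,6}
'b' @ 9: {3,4,7}  [accepting]
end set {3,4,7} — state 7 in

Answer: ACCEPT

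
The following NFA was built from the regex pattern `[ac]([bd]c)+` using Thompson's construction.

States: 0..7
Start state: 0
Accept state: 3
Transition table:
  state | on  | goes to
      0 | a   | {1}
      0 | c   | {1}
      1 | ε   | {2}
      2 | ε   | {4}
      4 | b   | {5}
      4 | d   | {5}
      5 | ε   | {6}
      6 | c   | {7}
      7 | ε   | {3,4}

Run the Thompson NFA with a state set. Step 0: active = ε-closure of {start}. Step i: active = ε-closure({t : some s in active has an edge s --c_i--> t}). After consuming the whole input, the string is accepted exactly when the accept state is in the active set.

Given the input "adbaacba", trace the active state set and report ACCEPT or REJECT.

Answer: REJECT

Derivation:
start: ε-closure({0}) = {0}
'a' @ 1: {1,2,4}
'd' @ 2: {5,6}
'b' @ 3: {}  — no active states
rest 'aacba' ignored (set empty)
end set {} — state 3 not in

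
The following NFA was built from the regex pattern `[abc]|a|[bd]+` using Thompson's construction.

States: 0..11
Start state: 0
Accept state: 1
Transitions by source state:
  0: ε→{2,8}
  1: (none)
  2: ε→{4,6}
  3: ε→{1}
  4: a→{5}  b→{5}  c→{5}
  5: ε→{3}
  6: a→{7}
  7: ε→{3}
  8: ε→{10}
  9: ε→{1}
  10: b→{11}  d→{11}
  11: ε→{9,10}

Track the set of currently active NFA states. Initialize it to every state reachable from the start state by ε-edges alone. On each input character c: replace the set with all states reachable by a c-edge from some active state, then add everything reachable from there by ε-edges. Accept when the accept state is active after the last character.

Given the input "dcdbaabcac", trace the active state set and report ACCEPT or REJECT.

S₀ = ε-closure({0}) = {0,2,4,6,8,10}
'd' @ 1: {1,9,10,11}  ✓accept
'c' @ 2: {}  — state set empty
rest 'dbaabcac' ignored (set empty)
after full input: {}  (accept=1 not in)

Answer: REJECT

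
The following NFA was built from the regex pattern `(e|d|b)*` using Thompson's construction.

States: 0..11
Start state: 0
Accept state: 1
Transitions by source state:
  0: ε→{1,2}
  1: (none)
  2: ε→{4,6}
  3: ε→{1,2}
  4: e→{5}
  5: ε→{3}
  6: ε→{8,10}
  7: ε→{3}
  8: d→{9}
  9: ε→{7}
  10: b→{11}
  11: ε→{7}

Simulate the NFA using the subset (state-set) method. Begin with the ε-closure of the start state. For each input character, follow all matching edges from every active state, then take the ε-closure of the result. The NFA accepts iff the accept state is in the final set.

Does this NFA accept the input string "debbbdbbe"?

Answer: ACCEPT

Derivation:
start: ε-closure({0}) = {0,1,2,4,6,8,10}
'd' @ 1: {1,2,3,4,6,7,8,9,10}  (accept∈set)
'e' @ 2: {1,2,3,4,5,6,8,10}  (accept∈set)
'b' @ 3: {1,2,3,4,6,7,8,10,11}  (accept∈set)
'b' @ 4: {1,2,3,4,6,7,8,10,11}  (accept∈set)
'b' @ 5: {1,2,3,4,6,7,8,10,11}  (accept∈set)
'd' @ 6: {1,2,3,4,6,7,8,9,10}  (accept∈set)
'b' @ 7: {1,2,3,4,6,7,8,10,11}  (accept∈set)
'b' @ 8: {1,2,3,4,6,7,8,10,11}  (accept∈set)
'e' @ 9: {1,2,3,4,5,6,8,10}  (accept∈set)
final: {1,2,3,4,5,6,8,10}; accept 1 in set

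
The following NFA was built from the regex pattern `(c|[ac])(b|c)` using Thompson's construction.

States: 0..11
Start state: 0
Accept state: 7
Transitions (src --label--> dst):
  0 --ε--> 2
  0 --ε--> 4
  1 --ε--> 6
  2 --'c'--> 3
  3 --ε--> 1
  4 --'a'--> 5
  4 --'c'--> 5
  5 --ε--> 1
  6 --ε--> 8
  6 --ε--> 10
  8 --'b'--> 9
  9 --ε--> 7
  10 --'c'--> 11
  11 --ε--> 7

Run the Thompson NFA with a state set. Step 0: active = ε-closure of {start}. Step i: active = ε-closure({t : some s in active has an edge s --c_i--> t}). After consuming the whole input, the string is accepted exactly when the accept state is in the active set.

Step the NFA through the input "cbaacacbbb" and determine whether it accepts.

S₀ = ε-closure({0}) = {0,2,4}
'c' @ 1: {1,3,5,6,8,10}
'b' @ 2: {7,9}  (accept∈set)
'a' @ 3: {}  — state set empty
rest 'acacbbb' ignored (set empty)
end set {} — state 7 not in

Answer: REJECT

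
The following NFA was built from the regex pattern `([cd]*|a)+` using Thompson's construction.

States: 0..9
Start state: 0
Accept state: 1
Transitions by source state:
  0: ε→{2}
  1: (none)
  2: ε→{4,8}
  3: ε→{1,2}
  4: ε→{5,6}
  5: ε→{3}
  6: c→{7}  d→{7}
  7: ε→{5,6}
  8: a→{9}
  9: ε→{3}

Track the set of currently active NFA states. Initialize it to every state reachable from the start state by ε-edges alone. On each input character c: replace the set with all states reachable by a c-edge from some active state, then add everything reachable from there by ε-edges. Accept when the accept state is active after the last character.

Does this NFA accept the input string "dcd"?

start: ε-closure({0}) = {0,1,2,3,4,5,6,8}
'd' @ 1: {1,2,3,4,5,6,7,8}  (accept∈set)
'c' @ 2: {1,2,3,4,5,6,7,8}  (accept∈set)
'd' @ 3: {1,2,3,4,5,6,7,8}  (accept∈set)
end set {1,2,3,4,5,6,7,8} — state 1 in

Answer: ACCEPT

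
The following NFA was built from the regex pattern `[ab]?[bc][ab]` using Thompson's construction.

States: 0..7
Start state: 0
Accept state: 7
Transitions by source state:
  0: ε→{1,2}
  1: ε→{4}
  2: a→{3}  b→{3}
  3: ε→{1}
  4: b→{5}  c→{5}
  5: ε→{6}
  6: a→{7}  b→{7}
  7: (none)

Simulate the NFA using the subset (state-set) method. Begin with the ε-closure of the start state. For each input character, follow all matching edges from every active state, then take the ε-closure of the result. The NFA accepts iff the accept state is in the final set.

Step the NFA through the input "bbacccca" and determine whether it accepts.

start: ε-closure({0}) = {0,1,2,4}
'b' @ 1: {1,3,4,5,6}
'b' @ 2: {5,6,7}  [accepting]
'a' @ 3: {7}  [accepting]
'c' @ 4: {}  — dead — no transitions
rest 'ccca' ignored (set empty)
final: {}; accept 7 not in set

Answer: REJECT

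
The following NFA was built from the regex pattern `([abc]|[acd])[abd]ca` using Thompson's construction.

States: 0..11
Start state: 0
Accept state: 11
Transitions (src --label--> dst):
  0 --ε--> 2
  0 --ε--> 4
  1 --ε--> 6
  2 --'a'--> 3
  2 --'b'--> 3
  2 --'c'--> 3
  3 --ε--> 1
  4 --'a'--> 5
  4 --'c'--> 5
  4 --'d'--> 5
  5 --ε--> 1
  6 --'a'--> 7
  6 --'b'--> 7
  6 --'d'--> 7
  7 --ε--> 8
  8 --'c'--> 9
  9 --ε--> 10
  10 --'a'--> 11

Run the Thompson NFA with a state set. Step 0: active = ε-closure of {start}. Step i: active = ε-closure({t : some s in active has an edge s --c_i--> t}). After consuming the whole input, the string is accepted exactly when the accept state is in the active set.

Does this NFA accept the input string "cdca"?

S₀ = ε-closure({0}) = {0,2,4}
'c' @ 1: {1,3,5,6}
'd' @ 2: {7,8}
'c' @ 3: {9,10}
'a' @ 4: {11}  ✓accept
end set {11} — state 11 in

Answer: ACCEPT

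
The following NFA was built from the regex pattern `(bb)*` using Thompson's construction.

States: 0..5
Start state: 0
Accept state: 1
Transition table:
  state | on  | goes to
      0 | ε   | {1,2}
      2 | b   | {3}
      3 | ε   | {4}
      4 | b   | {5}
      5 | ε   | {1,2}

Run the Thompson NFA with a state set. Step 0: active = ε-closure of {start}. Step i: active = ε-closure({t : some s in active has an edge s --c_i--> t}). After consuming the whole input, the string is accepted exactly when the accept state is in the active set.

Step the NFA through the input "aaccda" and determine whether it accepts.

Answer: REJECT

Steps:
start: ε-closure({0}) = {0,1,2}
'a' @ 1: {}  — state set empty
rest 'accda' ignored (set empty)
final: {}; accept 1 not in set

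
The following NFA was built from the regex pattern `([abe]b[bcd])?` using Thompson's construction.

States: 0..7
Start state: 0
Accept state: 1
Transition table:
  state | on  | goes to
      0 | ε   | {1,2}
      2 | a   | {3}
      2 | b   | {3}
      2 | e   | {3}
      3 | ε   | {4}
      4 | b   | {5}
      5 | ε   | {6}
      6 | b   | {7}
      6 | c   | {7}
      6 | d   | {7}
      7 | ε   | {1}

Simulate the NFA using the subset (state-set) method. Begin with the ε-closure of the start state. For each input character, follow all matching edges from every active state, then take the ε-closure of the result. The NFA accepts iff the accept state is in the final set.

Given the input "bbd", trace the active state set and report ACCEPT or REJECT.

S₀ = ε-closure({0}) = {0,1,2}
'b' @ 1: {3,4}
'b' @ 2: {5,6}
'd' @ 3: {1,7}  (accept∈set)
final: {1,7}; accept 1 in set

Answer: ACCEPT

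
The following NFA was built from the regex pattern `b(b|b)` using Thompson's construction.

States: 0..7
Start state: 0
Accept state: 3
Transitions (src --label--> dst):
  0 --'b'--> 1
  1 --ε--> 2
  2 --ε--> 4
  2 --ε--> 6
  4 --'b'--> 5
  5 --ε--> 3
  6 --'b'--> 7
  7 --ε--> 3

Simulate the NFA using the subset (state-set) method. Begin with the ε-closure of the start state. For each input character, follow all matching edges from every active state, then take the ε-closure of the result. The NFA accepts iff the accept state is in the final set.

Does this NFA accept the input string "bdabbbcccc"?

Answer: REJECT

Steps:
initial (ε-close {0}): {0}
'b' @ 1: {1,2,4,6}
'd' @ 2: {}  — dead — no transitions
rest 'abbbcccc' ignored (set empty)
after full input: {}  (accept=3 not in)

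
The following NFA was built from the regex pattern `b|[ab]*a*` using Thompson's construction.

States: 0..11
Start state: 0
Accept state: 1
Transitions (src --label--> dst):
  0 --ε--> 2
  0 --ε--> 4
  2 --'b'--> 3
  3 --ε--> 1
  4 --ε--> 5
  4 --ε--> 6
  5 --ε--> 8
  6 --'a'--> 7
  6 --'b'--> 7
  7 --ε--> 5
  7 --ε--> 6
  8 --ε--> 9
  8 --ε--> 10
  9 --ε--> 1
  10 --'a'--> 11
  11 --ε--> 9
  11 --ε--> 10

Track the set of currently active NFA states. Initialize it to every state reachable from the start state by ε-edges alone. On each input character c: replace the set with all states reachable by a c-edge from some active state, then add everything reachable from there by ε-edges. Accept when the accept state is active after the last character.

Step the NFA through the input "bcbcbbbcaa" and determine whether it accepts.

initial (ε-close {0}): {0,1,2,4,5,6,8,9,10}
'b' @ 1: {1,3,5,6,7,8,9,10}  ✓accept
'c' @ 2: {}  — dead — no transitions
rest 'bcbbbcaa' ignored (set empty)
final: {}; accept 1 not in set

Answer: REJECT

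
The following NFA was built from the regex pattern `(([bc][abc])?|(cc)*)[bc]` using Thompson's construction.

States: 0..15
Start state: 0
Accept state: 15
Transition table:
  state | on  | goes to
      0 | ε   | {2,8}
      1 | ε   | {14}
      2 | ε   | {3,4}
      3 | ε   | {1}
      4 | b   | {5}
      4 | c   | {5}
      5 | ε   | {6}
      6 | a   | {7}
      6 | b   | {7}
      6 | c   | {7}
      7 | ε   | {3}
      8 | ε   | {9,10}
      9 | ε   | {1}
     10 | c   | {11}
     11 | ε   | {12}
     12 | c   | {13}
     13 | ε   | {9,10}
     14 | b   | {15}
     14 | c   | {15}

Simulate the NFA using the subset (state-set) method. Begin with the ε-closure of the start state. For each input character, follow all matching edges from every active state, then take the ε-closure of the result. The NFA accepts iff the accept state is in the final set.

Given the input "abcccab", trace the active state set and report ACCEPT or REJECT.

start: ε-closure({0}) = {0,1,2,3,4,8,9,10,14}
'a' @ 1: {}  — no active states
rest 'bcccab' ignored (set empty)
after full input: {}  (accept=15 not in)

Answer: REJECT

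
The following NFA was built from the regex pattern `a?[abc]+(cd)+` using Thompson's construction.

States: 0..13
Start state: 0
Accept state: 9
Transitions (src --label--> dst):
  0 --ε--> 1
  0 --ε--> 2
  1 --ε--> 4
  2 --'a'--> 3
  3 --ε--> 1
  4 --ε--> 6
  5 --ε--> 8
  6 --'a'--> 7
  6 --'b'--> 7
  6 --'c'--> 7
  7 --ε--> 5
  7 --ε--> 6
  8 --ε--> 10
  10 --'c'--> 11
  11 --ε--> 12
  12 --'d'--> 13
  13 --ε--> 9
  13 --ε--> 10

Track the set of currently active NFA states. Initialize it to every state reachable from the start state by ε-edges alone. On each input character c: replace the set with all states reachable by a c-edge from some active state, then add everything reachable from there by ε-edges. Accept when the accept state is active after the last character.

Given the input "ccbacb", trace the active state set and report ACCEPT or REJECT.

Answer: REJECT

Trace:
initial (ε-close {0}): {0,1,2,4,6}
'c' @ 1: {5,6,7,8,10}
'c' @ 2: {5,6,7,8,10,11,12}
'b' @ 3: {5,6,7,8,10}
'a' @ 4: {5,6,7,8,10}
'c' @ 5: {5,6,7,8,10,11,12}
'b' @ 6: {5,6,7,8,10}
after full input: {5,6,7,8,10}  (accept=9 not in)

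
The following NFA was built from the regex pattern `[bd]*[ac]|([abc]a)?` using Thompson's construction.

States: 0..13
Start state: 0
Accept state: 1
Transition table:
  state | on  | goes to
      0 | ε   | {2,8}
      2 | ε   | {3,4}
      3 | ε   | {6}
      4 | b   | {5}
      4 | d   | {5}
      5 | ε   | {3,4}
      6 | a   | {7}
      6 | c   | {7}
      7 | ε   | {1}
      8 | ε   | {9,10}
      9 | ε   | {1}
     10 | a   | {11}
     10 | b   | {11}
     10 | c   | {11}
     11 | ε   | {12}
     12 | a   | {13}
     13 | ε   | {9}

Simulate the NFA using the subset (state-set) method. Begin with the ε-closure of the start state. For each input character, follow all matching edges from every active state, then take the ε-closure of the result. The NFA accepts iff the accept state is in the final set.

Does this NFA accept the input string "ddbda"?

Answer: ACCEPT

Derivation:
S₀ = ε-closure({0}) = {0,1,2,3,4,6,8,9,10}
'd' @ 1: {3,4,5,6}
'd' @ 2: {3,4,5,6}
'b' @ 3: {3,4,5,6}
'd' @ 4: {3,4,5,6}
'a' @ 5: {1,7}  (accept∈set)
final: {1,7}; accept 1 in set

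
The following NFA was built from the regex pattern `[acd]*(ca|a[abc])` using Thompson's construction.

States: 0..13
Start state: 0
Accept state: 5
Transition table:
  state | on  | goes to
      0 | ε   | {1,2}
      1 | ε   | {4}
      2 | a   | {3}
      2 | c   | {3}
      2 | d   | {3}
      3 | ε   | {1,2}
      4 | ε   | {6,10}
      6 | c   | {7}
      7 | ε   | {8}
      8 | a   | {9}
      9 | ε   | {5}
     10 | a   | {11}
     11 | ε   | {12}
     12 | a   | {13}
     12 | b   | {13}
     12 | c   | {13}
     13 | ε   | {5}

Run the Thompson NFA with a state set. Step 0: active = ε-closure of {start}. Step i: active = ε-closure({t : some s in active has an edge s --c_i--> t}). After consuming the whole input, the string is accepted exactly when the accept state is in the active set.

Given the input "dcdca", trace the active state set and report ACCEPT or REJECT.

Answer: ACCEPT

Trace:
S₀ = ε-closure({0}) = {0,1,2,4,6,10}
'd' @ 1: {1,2,3,4,6,10}
'c' @ 2: {1,2,3,4,6,7,8,10}
'd' @ 3: {1,2,3,4,6,10}
'c' @ 4: {1,2,3,4,6,7,8,10}
'a' @ 5: {1,2,3,4,5,6,9,10,11,12}  ✓accept
final: {1,2,3,4,5,6,9,10,11,12}; accept 5 in set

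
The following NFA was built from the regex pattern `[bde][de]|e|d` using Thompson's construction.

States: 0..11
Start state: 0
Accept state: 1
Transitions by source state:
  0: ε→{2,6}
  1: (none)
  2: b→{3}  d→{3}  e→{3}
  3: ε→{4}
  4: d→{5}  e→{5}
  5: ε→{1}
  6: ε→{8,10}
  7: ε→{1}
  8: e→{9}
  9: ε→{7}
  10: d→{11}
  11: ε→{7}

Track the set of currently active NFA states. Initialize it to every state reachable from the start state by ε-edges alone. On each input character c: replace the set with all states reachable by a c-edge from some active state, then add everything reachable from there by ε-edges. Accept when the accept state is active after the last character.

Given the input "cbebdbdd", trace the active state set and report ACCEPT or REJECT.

initial (ε-close {0}): {0,2,6,8,10}
'c' @ 1: {}  — dead — no transitions
rest 'bebdbdd' ignored (set empty)
end set {} — state 1 not in

Answer: REJECT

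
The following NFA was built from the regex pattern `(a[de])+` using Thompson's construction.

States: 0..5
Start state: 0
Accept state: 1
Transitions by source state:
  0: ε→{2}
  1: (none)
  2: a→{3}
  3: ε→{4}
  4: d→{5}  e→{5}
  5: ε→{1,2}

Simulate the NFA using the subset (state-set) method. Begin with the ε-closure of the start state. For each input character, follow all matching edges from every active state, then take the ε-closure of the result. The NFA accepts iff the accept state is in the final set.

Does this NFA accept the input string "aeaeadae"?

S₀ = ε-closure({0}) = {0,2}
'a' @ 1: {3,4}
'e' @ 2: {1,2,5}  ✓accept
'a' @ 3: {3,4}
'e' @ 4: {1,2,5}  ✓accept
'a' @ 5: {3,4}
'd' @ 6: {1,2,5}  ✓accept
'a' @ 7: {3,4}
'e' @ 8: {1,2,5}  ✓accept
after full input: {1,2,5}  (accept=1 in)

Answer: ACCEPT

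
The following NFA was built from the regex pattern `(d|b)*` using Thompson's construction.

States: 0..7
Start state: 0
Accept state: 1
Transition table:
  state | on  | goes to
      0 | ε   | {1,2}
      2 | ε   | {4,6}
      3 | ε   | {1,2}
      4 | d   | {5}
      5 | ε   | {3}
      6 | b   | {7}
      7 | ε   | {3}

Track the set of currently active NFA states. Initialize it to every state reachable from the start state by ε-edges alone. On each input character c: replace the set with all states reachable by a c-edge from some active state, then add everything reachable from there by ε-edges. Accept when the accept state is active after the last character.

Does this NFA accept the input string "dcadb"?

Answer: REJECT

Derivation:
start: ε-closure({0}) = {0,1,2,4,6}
'd' @ 1: {1,2,3,4,5,6}  [accepting]
'c' @ 2: {}  — dead — no transitions
rest 'adb' ignored (set empty)
after full input: {}  (accept=1 not in)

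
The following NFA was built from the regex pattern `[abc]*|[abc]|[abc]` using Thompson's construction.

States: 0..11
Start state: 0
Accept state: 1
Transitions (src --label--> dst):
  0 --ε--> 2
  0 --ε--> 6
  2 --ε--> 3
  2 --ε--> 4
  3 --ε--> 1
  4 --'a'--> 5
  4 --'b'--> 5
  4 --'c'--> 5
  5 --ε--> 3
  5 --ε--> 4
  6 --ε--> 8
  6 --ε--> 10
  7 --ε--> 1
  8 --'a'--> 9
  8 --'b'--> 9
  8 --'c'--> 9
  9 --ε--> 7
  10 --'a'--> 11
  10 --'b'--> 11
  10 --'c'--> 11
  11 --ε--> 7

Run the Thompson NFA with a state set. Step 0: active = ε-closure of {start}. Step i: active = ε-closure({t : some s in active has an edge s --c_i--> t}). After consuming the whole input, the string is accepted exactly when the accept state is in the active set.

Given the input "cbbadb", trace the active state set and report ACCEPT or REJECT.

S₀ = ε-closure({0}) = {0,1,2,3,4,6,8,10}
'c' @ 1: {1,3,4,5,7,9,11}  ✓accept
'b' @ 2: {1,3,4,5}  ✓accept
'b' @ 3: {1,3,4,5}  ✓accept
'a' @ 4: {1,3,4,5}  ✓accept
'd' @ 5: {}  — no active states
rest 'b' ignored (set empty)
after full input: {}  (accept=1 not in)

Answer: REJECT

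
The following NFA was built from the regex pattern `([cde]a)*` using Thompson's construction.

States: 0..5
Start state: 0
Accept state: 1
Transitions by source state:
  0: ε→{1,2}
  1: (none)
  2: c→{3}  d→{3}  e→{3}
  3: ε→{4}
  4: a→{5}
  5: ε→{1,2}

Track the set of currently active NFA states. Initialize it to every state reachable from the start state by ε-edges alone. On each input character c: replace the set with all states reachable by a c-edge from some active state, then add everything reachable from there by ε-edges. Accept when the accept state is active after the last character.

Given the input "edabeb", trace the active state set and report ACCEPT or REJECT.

Answer: REJECT

Trace:
start: ε-closure({0}) = {0,1,2}
'e' @ 1: {3,4}
'd' @ 2: {}  — no active states
rest 'abeb' ignored (set empty)
end set {} — state 1 not in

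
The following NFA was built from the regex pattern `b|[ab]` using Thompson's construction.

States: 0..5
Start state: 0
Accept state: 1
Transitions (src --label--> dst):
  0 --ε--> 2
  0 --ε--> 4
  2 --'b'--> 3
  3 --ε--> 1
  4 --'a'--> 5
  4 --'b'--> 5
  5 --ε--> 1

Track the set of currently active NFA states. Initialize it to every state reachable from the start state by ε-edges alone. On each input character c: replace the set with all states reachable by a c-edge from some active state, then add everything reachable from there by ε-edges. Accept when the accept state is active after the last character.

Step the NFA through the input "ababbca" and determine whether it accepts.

Answer: REJECT

Derivation:
start: ε-closure({0}) = {0,2,4}
'a' @ 1: {1,5}  ✓accept
'b' @ 2: {}  — dead — no transitions
rest 'abbca' ignored (set empty)
end set {} — state 1 not in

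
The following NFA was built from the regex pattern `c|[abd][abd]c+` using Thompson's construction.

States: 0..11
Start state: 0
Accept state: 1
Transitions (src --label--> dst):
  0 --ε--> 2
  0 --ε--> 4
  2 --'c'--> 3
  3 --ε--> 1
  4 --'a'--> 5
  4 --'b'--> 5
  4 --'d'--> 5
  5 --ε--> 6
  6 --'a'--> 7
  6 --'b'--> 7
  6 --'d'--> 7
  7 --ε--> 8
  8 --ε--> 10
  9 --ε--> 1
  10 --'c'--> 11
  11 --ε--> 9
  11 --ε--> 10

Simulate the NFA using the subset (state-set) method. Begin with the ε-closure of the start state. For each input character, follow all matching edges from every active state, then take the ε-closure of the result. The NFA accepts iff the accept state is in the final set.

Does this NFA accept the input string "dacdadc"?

initial (ε-close {0}): {0,2,4}
'd' @ 1: {5,6}
'a' @ 2: {7,8,10}
'c' @ 3: {1,9,10,11}  (accept∈set)
'd' @ 4: {}  — dead — no transitions
rest 'adc' ignored (set empty)
end set {} — state 1 not in

Answer: REJECT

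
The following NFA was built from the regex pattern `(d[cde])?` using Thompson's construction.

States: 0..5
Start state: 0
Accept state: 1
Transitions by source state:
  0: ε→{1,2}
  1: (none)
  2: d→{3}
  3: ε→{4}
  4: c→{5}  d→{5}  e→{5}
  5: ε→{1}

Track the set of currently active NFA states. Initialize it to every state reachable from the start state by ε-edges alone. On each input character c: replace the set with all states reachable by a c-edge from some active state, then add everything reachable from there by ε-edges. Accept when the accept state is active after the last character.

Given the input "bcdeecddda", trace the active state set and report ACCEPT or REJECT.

start: ε-closure({0}) = {0,1,2}
'b' @ 1: {}  — no active states
rest 'cdeecddda' ignored (set empty)
end set {} — state 1 not in

Answer: REJECT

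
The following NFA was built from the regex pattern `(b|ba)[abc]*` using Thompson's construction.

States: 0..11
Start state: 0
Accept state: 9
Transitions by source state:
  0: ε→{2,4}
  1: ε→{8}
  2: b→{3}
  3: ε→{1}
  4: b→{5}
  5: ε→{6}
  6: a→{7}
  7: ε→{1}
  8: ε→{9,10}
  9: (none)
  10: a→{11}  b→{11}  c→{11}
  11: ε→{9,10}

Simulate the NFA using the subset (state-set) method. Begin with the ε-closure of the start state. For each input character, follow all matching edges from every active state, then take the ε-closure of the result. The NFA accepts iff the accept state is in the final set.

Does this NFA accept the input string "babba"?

S₀ = ε-closure({0}) = {0,2,4}
'b' @ 1: {1,3,5,6,8,9,10}  (accept∈set)
'a' @ 2: {1,7,8,9,10,11}  (accept∈set)
'b' @ 3: {9,10,11}  (accept∈set)
'b' @ 4: {9,10,11}  (accept∈set)
'a' @ 5: {9,10,11}  (accept∈set)
after full input: {9,10,11}  (accept=9 in)

Answer: ACCEPT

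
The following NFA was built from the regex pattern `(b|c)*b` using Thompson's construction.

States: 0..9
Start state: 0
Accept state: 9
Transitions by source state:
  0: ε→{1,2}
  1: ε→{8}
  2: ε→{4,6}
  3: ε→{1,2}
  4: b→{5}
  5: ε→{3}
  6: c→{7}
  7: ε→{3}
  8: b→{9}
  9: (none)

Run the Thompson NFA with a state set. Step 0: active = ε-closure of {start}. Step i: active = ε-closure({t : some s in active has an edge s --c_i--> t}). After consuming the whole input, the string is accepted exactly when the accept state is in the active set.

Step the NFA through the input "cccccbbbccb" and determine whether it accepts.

Answer: ACCEPT

Derivation:
S₀ = ε-closure({0}) = {0,1,2,4,6,8}
'c' @ 1: {1,2,3,4,6,7,8}
'c' @ 2: {1,2,3,4,6,7,8}
'c' @ 3: {1,2,3,4,6,7,8}
'c' @ 4: {1,2,3,4,6,7,8}
'c' @ 5: {1,2,3,4,6,7,8}
'b' @ 6: {1,2,3,4,5,6,8,9}  (accept∈set)
'b' @ 7: {1,2,3,4,5,6,8,9}  (accept∈set)
'b' @ 8: {1,2,3,4,5,6,8,9}  (accept∈set)
'c' @ 9: {1,2,3,4,6,7,8}
'c' @ 10: {1,2,3,4,6,7,8}
'b' @ 11: {1,2,3,4,5,6,8,9}  (accept∈set)
end set {1,2,3,4,5,6,8,9} — state 9 in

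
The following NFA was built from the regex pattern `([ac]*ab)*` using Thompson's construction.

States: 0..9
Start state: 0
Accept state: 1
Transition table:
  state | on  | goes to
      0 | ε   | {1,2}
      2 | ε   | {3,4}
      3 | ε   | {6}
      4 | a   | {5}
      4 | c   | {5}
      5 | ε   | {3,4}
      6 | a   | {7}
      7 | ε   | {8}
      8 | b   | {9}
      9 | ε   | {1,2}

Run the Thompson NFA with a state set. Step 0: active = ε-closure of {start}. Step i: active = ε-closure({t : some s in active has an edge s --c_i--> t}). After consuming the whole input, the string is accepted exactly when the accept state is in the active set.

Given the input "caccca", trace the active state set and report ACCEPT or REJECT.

S₀ = ε-closure({0}) = {0,1,2,3,4,6}
'c' @ 1: {3,4,5,6}
'a' @ 2: {3,4,5,6,7,8}
'c' @ 3: {3,4,5,6}
'c' @ 4: {3,4,5,6}
'c' @ 5: {3,4,5,6}
'a' @ 6: {3,4,5,6,7,8}
final: {3,4,5,6,7,8}; accept 1 not in set

Answer: REJECT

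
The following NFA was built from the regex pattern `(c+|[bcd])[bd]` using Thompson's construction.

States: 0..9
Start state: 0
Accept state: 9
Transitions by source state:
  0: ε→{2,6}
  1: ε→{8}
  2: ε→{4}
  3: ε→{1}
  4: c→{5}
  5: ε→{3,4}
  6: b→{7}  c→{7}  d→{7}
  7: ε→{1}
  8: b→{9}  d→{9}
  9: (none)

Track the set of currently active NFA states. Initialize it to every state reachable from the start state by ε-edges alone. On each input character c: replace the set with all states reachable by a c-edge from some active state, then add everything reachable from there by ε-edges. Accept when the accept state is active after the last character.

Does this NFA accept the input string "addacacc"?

start: ε-closure({0}) = {0,2,4,6}
'a' @ 1: {}  — state set empty
rest 'ddacacc' ignored (set empty)
after full input: {}  (accept=9 not in)

Answer: REJECT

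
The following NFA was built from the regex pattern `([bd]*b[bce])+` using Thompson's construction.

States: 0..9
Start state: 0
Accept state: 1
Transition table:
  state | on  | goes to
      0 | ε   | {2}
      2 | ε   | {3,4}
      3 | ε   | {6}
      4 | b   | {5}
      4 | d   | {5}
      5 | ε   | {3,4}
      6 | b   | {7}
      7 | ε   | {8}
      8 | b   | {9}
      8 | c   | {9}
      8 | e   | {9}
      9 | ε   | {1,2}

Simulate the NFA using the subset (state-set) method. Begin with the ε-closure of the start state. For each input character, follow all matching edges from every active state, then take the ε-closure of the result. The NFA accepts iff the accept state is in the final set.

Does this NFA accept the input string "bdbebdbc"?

Answer: ACCEPT

Steps:
start: ε-closure({0}) = {0,2,3,4,6}
'b' @ 1: {3,4,5,6,7,8}
'd' @ 2: {3,4,5,6}
'b' @ 3: {3,4,5,6,7,8}
'e' @ 4: {1,2,3,4,6,9}  ✓accept
'b' @ 5: {3,4,5,6,7,8}
'd' @ 6: {3,4,5,6}
'b' @ 7: {3,4,5,6,7,8}
'c' @ 8: {1,2,3,4,6,9}  ✓accept
end set {1,2,3,4,6,9} — state 1 in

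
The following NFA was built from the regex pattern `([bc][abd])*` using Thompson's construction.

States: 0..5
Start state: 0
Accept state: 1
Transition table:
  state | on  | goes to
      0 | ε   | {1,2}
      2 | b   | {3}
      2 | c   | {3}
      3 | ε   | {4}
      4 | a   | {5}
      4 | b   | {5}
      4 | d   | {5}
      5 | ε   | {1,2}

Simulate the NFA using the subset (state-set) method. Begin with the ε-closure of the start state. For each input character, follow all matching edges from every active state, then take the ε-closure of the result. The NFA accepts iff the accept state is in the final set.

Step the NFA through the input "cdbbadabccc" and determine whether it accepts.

S₀ = ε-closure({0}) = {0,1,2}
'c' @ 1: {3,4}
'd' @ 2: {1,2,5}  ✓accept
'b' @ 3: {3,4}
'b' @ 4: {1,2,5}  ✓accept
'a' @ 5: {}  — state set empty
rest 'dabccc' ignored (set empty)
after full input: {}  (accept=1 not in)

Answer: REJECT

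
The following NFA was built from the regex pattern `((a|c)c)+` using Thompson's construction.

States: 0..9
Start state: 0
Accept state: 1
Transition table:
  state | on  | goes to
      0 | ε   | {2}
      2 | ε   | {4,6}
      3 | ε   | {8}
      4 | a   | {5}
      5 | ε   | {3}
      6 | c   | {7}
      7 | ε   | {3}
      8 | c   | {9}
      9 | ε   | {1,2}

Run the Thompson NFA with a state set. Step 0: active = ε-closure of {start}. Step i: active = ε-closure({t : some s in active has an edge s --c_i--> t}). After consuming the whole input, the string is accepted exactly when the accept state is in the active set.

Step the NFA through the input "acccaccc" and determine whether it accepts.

initial (ε-close {0}): {0,2,4,6}
'a' @ 1: {3,5,8}
'c' @ 2: {1,2,4,6,9}  [accepting]
'c' @ 3: {3,7,8}
'c' @ 4: {1,2,4,6,9}  [accepting]
'a' @ 5: {3,5,8}
'c' @ 6: {1,2,4,6,9}  [accepting]
'c' @ 7: {3,7,8}
'c' @ 8: {1,2,4,6,9}  [accepting]
after full input: {1,2,4,6,9}  (accept=1 in)

Answer: ACCEPT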